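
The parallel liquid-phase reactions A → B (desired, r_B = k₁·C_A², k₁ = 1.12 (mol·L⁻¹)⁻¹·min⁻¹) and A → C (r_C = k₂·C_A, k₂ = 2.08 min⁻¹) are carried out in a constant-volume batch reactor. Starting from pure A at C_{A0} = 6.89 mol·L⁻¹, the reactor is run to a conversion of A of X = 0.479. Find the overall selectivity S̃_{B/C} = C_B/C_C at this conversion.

2.75

C_A = C_{A0}(1−X) = 3.590 mol·L⁻¹.
Along a PFR/batch, dC_C/dC_A = −r_C/(r_B+r_C) = −k₂/(k₂+k₁·C_A).
Integrating from C_{A0} to C_A: C_C = (2.08/1.12)·ln[(2.08+1.12·6.89)/(2.08+1.12·3.59)] = 1.857·ln(9.797/6.100) = 0.8797 mol·L⁻¹.
Then C_B = (C_{A0}−C_A) − C_C = 3.300 − 0.8797 = 2.421 mol·L⁻¹.
S̃_{B/C} = C_B/C_C = 2.421/0.8797 = 2.75.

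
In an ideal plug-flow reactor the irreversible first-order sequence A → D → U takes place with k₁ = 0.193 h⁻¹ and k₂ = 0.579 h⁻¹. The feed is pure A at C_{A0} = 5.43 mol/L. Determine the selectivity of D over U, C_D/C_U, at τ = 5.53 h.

For first-order series with pure A initially, C_D(τ) = k₁C_{A0}/(k₂−k₁)·(e^(−k₁τ) − e^(−k₂τ)).
e^(−k₁τ) = e^(−0.193×5.53) = e^(−1.067) = 0.3439; e^(−k₂τ) = e^(−3.202) = 0.04069.
C_D = 0.193×5.43/(0.579−0.193) × (0.3439−0.04069) = 2.715×0.3033 = 0.8233 mol/L.
C_A = C_{A0}e^(−k₁τ) = 1.868 mol/L, so C_U = C_{A0}−C_A−C_D = 2.739 mol/L; C_D/C_U = 0.301.

0.301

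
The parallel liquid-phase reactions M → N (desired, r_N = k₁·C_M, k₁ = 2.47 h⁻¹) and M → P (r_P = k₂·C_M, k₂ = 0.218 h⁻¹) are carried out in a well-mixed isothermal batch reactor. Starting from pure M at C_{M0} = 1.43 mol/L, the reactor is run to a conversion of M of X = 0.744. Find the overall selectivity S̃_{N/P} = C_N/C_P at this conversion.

11.3

C_M = C_{M0}(1−X) = 0.3661 mol/L.
Both paths are first order in M, so the instantaneous fraction to N is constant: dC_N/d(−C_M) = k₁/(k₁+k₂) = 0.9189.
C_N = 0.9189·(C_{M0}−C_M) = 0.9189×1.064 = 0.978 mol/L.
C_P = (C_{M0}−C_M)−C_N = 0.08629 mol/L; S̃_{N/P} = 0.9776/0.08629 = 11.3.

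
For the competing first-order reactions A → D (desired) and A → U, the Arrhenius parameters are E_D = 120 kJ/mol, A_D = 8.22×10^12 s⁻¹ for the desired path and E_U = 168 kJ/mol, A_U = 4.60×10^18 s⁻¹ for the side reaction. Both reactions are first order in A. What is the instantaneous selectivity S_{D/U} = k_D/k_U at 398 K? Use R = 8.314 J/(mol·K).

k_D/k_U = (A_D/A_U)·exp[−(E_D−E_U)/(RT)] = (A_D/A_U)·exp[(E_U−E_D)/(RT)].
(E_U−E_D)/(RT) = (168−120)×10³/(8.314×398) = 48000/3309 = 14.51.
k_D/k_U = (8.22×10^12/4.60×10^18)·exp(14.51) = 1.787×10^-6 × 1.995×10^6 = 3.56.

3.56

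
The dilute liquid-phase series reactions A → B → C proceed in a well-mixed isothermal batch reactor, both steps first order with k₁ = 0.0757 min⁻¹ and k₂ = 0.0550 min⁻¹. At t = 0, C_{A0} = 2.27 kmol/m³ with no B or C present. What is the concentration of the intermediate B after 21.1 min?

For first-order series with pure A initially, C_B(t) = k₁C_{A0}/(k₂−k₁)·(e^(−k₁t) − e^(−k₂t)).
e^(−k₁t) = e^(−0.0757×21.1) = e^(−1.597) = 0.2024; e^(−k₂t) = e^(−1.161) = 0.3133.
C_B = 0.0757×2.27/(0.0550−0.0757) × (0.2024−0.3133) = (-8.301)×(-0.1109) = 0.9205 kmol/m³.

0.920 kmol/m³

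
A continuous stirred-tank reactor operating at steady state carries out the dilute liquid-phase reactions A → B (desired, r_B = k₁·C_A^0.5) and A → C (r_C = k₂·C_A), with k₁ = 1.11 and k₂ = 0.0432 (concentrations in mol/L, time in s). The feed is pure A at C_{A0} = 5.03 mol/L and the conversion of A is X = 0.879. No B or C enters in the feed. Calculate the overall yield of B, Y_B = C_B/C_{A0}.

Exit C_A = C_{A0}(1−X) = 5.03×0.121 = 0.6086 mol/L.
A CSTR operates uniformly at the exit composition, giving r_B = 0.8660 and r_C = 0.02629 (each k·C_A^n at C_A = 0.6086).
Fraction of consumed A going to B: r_B/(r_B+r_C) = 0.9705.
C_B = 0.9705·C_{A0}·X = 0.9705×5.03×0.879 = 4.29 mol/L; Y_B = C_B/C_{A0} = 0.853.

0.853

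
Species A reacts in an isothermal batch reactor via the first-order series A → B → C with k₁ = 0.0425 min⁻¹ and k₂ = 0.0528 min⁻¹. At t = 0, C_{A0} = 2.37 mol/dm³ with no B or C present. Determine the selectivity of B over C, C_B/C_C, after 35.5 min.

Solving the coupled first-order balances gives C_B(t) = [k₁/(k₂−k₁)]·C_{A0}·(e^(−k₁t) − e^(−k₂t)).
e^(−k₁t) = e^(−0.0425×35.5) = e^(−1.509) = 0.2212; e^(−k₂t) = e^(−1.874) = 0.1534.
C_B = 0.0425×2.37/(0.0528−0.0425) × (0.2212−0.1534) = 9.779×0.06774 = 0.6624 mol/dm³.
C_A = C_{A0}e^(−k₁t) = 0.5242 mol/dm³, so C_C = C_{A0}−C_A−C_B = 1.183 mol/dm³; C_B/C_C = 0.560.

0.560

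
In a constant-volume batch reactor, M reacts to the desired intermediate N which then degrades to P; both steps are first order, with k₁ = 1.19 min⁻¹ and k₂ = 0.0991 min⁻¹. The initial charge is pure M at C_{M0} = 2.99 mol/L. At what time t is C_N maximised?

2.28 min

Setting dC_N/dt = 0 gives t_opt = ln(k₂/k₁)/(k₂−k₁).
= ln(0.0991/1.19)/(0.0991−1.19) = ln(0.08328)/-1.091 = -2.486/-1.091 = 2.28 min.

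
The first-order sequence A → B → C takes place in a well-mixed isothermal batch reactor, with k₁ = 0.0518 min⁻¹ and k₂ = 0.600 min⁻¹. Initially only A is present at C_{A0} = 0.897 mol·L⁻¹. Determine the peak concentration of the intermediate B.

0.0614 mol·L⁻¹

For a first-order series the maximum intermediate yield is C_{B,max}/C_{A0} = (k₁/k₂)^[k₂/(k₂−k₁)].
= (0.0518/0.600)^(0.600/(0.600−0.0518)) = (0.08633)^(1.094) = 0.06849.
C_{B,max} = 0.06849×0.897 = 0.0614 mol·L⁻¹.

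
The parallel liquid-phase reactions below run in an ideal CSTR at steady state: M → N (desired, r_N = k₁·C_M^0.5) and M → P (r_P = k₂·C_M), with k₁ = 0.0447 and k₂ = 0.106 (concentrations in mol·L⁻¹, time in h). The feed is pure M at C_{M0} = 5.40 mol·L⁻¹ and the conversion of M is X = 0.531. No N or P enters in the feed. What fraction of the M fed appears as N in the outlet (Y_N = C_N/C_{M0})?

0.111

Exit C_M = C_{M0}(1−X) = 5.40×0.469 = 2.533 mol·L⁻¹.
Rates in a CSTR are evaluated at the outlet concentration: r_N = 0.0447×2.533^0.5 = 0.07114, r_P = 0.106×2.533 = 0.2685.
Fraction of consumed M going to N: r_N/(r_N+r_P) = 0.2095.
C_N = 0.2095·C_{M0}·X = 0.2095×5.40×0.531 = 0.601 mol·L⁻¹; Y_N = C_N/C_{M0} = 0.111.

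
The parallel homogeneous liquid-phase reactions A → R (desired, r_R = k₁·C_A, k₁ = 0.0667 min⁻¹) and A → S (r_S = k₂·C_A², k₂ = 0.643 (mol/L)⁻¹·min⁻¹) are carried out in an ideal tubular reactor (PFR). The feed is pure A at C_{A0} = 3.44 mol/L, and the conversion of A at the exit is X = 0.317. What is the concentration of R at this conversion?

0.0381 mol/L

C_A = C_{A0}(1−X) = 2.350 mol/L.
Along a PFR/batch, dC_R/dC_A = −r_R/(r_R+r_S) = −k₁/(k₁+k₂·C_A).
Integrating from C_{A0} to C_A: C_R = (0.0667/0.643)·ln[(0.0667+0.643·3.44)/(0.0667+0.643·2.35)] = 0.1037·ln(2.279/1.577) = 0.03815 mol/L.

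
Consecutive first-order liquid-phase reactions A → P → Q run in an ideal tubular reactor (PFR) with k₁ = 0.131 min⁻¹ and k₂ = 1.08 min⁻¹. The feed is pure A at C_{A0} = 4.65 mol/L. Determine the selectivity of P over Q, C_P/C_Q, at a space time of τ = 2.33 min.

0.525

The intermediate concentration in a first-order A→B→C sequence is C_P = k₁C_{A0}(e^(−k₁τ) − e^(−k₂τ))/(k₂−k₁).
e^(−k₁τ) = e^(−0.131×2.33) = e^(−0.3052) = 0.7370; e^(−k₂τ) = e^(−2.516) = 0.08075.
C_P = 0.131×4.65/(1.08−0.131) × (0.7370−0.08075) = 0.6419×0.6562 = 0.4212 mol/L.
C_A = C_{A0}e^(−k₁τ) = 3.427 mol/L, so C_Q = C_{A0}−C_A−C_P = 0.8020 mol/L; C_P/C_Q = 0.525.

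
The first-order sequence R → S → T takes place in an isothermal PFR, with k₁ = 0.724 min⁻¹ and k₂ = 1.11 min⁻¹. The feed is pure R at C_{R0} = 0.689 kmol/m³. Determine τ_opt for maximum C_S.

For first-order series the maximum of C_S occurs at τ_opt = ln(k₂/k₁)/(k₂−k₁).
= ln(1.11/0.724)/(1.11−0.724) = ln(1.533)/0.3860 = 0.4273/0.3860 = 1.11 min.

1.11 min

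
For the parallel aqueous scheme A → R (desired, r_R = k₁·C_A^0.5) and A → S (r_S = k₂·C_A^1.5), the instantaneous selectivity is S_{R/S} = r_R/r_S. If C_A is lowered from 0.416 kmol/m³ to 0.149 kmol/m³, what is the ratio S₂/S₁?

2.79

S_{R/S} = (k₁/k₂)·C_A⁻¹, so S₂/S₁ = (C_{A,2}/C_{A,1})⁻¹.
= 0.416/0.149 = 2.79.
Selectivity toward R rises as C_A falls — low-concentration operation is favoured.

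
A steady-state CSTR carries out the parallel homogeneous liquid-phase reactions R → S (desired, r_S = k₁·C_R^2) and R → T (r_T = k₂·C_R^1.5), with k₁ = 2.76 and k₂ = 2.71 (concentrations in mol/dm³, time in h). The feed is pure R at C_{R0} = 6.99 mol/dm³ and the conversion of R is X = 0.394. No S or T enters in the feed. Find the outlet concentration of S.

Exit C_R = C_{R0}(1−X) = 6.99×0.606 = 4.236 mol/dm³.
A CSTR operates uniformly at the exit composition, giving r_S = 49.52 and r_T = 23.63 (each k·C_R^n at C_R = 4.236).
Fraction of consumed R going to S: r_S/(r_S+r_T) = 0.6770.
C_S = 0.6770·C_{R0}·X = 0.6770×6.99×0.394 = 1.86 mol/dm³.

1.86 mol/dm³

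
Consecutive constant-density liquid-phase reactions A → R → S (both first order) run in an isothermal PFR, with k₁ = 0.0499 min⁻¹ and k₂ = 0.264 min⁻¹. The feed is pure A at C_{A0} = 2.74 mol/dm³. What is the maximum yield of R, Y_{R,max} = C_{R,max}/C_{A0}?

At the optimum, C_{R,max}/C_{A0} = (k₁/k₂)^[k₂/(k₂−k₁)].
= (0.0499/0.264)^(0.264/(0.264−0.0499)) = (0.1890)^(1.233) = 0.1282.

0.128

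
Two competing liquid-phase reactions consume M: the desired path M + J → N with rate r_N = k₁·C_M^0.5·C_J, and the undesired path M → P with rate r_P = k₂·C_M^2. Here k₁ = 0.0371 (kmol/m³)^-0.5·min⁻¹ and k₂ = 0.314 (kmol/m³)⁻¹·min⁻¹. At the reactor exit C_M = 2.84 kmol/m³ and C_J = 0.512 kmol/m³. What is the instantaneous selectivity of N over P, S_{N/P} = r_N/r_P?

S_{N/P} = r_N/r_P = (k₁·C_M^0.5·C_J)/(k₂·C_M^2) = (k₁/k₂)·C_M^-1.5·C_J.
= (0.0371×2.840^0.5×0.5120) / (0.314×2.840^2) = 0.03201/2.533 = 0.0126.
The undesired path is higher order in M, so low C_M (CSTR or dilute feed) favours N.

0.0126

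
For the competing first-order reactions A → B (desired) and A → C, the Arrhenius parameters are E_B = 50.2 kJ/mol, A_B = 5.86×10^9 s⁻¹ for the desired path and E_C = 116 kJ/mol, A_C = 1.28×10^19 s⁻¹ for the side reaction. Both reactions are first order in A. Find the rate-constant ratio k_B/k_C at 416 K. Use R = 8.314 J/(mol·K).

0.0838

With equal orders, S_{B/C} = k_B/k_C = (A_B/A_C)·exp[(E_C−E_B)/(RT)].
(E_C−E_B)/(RT) = (116−50.2)×10³/(8.314×416) = 65800/3459 = 19.02.
k_B/k_C = (5.86×10^9/1.28×10^19)·exp(19.02) = 4.578×10^-10 × 1.830×10^8 = 0.0838.
Since E_B < E_C, lowering the temperature improves selectivity toward B.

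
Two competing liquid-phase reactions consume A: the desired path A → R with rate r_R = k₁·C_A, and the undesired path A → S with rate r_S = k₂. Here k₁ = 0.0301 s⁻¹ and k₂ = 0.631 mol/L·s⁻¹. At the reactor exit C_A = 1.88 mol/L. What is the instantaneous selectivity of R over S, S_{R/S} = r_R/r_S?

0.0897

S_{R/S} = r_R/r_S = (k₁·C_A)/(k₂) = (k₁/k₂)·C_A.
= (0.0301×1.880) / (0.631) = 0.05659/0.6310 = 0.0897.
Since the desired path is higher order in A, keeping C_A high (PFR or concentrated feed) favours R.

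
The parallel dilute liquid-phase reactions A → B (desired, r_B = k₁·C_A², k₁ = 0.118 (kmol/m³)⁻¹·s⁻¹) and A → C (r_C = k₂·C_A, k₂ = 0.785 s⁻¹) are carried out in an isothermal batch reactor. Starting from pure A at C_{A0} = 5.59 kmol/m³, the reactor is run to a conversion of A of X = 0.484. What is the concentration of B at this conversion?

1.04 kmol/m³

C_A = C_{A0}(1−X) = 2.884 kmol/m³.
Along a PFR/batch, dC_C/dC_A = −r_C/(r_B+r_C) = −k₂/(k₂+k₁·C_A).
Integrating from C_{A0} to C_A: C_C = (0.785/0.118)·ln[(0.785+0.118·5.59)/(0.785+0.118·2.88)] = 6.653·ln(1.445/1.125) = 1.661 kmol/m³.
Then C_B = (C_{A0}−C_A) − C_C = 2.706 − 1.661 = 1.044 kmol/m³.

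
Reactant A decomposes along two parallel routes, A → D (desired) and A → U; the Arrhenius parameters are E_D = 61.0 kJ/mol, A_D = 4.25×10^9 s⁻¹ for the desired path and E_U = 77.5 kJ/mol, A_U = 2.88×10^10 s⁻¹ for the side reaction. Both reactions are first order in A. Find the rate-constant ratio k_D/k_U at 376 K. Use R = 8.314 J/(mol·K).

28.9

k_D/k_U = (A_D/A_U)·exp[−(E_D−E_U)/(RT)] = (A_D/A_U)·exp[(E_U−E_D)/(RT)].
(E_U−E_D)/(RT) = (77.5−61.0)×10³/(8.314×376) = 16500/3126 = 5.278.
k_D/k_U = (4.25×10^9/2.88×10^10)·exp(5.278) = 0.1476 × 196.0 = 28.9.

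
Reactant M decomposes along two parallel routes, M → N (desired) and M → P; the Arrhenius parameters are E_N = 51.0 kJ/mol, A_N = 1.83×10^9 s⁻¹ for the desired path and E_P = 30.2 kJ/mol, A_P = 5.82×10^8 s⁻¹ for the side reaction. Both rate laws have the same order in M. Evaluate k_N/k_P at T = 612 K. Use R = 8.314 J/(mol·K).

k_N/k_P = (A_N/A_P)·exp[−(E_N−E_P)/(RT)] = (A_N/A_P)·exp[(E_P−E_N)/(RT)].
(E_P−E_N)/(RT) = (30.2−51.0)×10³/(8.314×612) = -20800/5088 = -4.088.
k_N/k_P = (1.83×10^9/5.82×10^8)·exp(-4.088) = 3.144 × 0.01677 = 0.0527.

0.0527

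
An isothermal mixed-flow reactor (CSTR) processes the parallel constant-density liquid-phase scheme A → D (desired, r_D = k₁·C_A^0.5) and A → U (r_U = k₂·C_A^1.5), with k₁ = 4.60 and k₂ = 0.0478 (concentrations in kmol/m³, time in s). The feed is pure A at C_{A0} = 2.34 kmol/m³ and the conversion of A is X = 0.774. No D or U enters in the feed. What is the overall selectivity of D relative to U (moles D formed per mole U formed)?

182

Exit C_A = C_{A0}(1−X) = 2.34×0.226 = 0.5288 kmol/m³.
A CSTR operates uniformly at the exit composition, giving r_D = 3.345 and r_U = 0.01838 (each k·C_A^n at C_A = 0.5288).
Overall selectivity = C_D/C_U = r_Dτ/(r_Uτ) = r_D/r_U = 182.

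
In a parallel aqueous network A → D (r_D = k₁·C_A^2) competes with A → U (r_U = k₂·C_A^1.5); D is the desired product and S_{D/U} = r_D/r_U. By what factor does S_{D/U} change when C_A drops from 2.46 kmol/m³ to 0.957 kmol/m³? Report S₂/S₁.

0.624

S_{D/U} = (k₁/k₂)·C_A^0.5, so S₂/S₁ = (C_{A,2}/C_{A,1})^0.5.
= (0.957/2.46)^0.5 = (0.3890)^0.5 = 0.624.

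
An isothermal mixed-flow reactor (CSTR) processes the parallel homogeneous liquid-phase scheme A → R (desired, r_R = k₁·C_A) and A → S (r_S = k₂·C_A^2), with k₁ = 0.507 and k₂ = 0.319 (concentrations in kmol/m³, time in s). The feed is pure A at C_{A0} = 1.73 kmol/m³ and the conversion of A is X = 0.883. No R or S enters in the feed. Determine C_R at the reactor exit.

Exit C_A = C_{A0}(1−X) = 1.73×0.117 = 0.2024 kmol/m³.
Rates in a CSTR are evaluated at the outlet concentration: r_R = 0.507×0.2024 = 0.1026, r_S = 0.319×0.2024^2 = 0.01307.
Fraction of consumed A going to R: r_R/(r_R+r_S) = 0.8870.
C_R = 0.8870·C_{A0}·X = 0.8870×1.73×0.883 = 1.36 kmol/m³.

1.36 kmol/m³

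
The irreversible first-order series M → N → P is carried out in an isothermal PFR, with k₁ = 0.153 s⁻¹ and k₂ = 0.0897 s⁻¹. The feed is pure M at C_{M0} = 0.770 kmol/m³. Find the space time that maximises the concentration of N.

8.44 s

Setting dC_N/dτ = 0 gives τ_opt = ln(k₂/k₁)/(k₂−k₁).
= ln(0.0897/0.153)/(0.0897−0.153) = ln(0.5863)/-0.06330 = -0.5340/-0.06330 = 8.44 s.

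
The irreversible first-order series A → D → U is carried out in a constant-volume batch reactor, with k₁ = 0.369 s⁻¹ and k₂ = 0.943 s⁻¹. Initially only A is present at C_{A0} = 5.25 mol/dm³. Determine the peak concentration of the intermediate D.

For a first-order series the maximum intermediate yield is C_{D,max}/C_{A0} = (k₁/k₂)^[k₂/(k₂−k₁)].
= (0.369/0.943)^(0.943/(0.943−0.369)) = (0.3913)^(1.643) = 0.2141.
C_{D,max} = 0.2141×5.25 = 1.12 mol/dm³.

1.12 mol/dm³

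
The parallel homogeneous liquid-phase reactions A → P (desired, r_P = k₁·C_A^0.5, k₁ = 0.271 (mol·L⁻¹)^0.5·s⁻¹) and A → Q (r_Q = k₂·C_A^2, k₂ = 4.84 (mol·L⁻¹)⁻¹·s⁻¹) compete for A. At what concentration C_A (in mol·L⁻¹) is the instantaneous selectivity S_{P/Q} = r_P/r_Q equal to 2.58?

0.0778 mol·L⁻¹

S_{P/Q} = (k₁/k₂)·C_A^-1.5 ⇒ C_A = (S·k₂/k₁)^(1/(-1.5)).
= (2.58×4.84/0.271)^(-0.6667) = (46.08)^(-0.6667) = 0.0778 mol·L⁻¹.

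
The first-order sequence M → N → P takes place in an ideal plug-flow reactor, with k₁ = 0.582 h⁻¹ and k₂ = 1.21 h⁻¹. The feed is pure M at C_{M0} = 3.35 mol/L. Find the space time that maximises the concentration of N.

1.17 h

The intermediate peaks when r₁ = r₂, i.e. k₁e^(−k₁τ) = k₂e^(−k₂τ), giving τ_opt = ln(k₂/k₁)/(k₂−k₁).
= ln(1.21/0.582)/(1.21−0.582) = ln(2.079)/0.6280 = 0.7319/0.6280 = 1.17 h.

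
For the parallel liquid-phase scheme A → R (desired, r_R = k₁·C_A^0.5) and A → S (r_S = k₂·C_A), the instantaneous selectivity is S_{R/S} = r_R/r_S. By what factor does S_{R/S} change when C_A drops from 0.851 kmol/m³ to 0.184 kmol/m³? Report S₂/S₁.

2.15

S_{R/S} = (k₁/k₂)·C_A^-0.5, so S₂/S₁ = (C_{A,2}/C_{A,1})^-0.5.
= (0.184/0.851)^(-0.5) = (0.2162)^(-0.5) = 2.15.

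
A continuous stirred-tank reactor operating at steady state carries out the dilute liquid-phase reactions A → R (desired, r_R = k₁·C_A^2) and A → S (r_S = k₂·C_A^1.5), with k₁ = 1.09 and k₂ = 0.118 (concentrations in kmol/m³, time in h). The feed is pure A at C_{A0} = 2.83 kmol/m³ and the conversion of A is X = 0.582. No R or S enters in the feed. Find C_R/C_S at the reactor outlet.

Exit C_A = C_{A0}(1−X) = 2.83×0.418 = 1.183 kmol/m³.
In a CSTR the entire volume is at exit conditions, so r_R = 1.09×1.183^2 = 1.525 and r_S = 0.118×1.183^1.5 = 0.1518.
Overall selectivity = C_R/C_S = r_Rτ/(r_Sτ) = r_R/r_S = 10.0.

10.0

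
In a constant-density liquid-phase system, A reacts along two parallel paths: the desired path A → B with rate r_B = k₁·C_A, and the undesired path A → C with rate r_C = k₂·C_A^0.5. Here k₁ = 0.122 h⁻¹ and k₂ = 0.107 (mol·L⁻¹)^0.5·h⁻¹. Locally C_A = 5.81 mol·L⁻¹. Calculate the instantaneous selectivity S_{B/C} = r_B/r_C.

2.75

S_{B/C} = r_B/r_C = (k₁·C_A)/(k₂·C_A^0.5) = (k₁/k₂)·C_A^0.5.
= (0.122×5.810) / (0.107×5.810^0.5) = 0.7088/0.2579 = 2.75.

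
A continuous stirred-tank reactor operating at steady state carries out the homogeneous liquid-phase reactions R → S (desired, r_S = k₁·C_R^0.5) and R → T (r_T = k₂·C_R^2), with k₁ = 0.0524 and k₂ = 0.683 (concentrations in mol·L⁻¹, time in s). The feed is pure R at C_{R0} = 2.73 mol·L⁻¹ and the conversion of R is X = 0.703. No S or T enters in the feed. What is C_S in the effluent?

Exit C_R = C_{R0}(1−X) = 2.73×0.297 = 0.8108 mol·L⁻¹.
In a CSTR the entire volume is at exit conditions, so r_S = 0.0524×0.8108^0.5 = 0.04718 and r_T = 0.683×0.8108^2 = 0.4490.
Fraction of consumed R going to S: r_S/(r_S+r_T) = 0.09509.
C_S = 0.09509·C_{R0}·X = 0.09509×2.73×0.703 = 0.182 mol·L⁻¹.

0.182 mol·L⁻¹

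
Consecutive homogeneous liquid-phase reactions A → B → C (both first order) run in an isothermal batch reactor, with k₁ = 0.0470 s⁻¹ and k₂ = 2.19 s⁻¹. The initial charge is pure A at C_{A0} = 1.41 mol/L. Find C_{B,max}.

Evaluating C_B at t_opt = ln(k₂/k₁)/(k₂−k₁) gives C_{B,max}/C_{A0} = (k₁/k₂)^[k₂/(k₂−k₁)].
= (0.0470/2.19)^(2.19/(2.19−0.0470)) = (0.02146)^(1.022) = 0.01973.
C_{B,max} = 0.01973×1.41 = 0.0278 mol/L.

0.0278 mol/L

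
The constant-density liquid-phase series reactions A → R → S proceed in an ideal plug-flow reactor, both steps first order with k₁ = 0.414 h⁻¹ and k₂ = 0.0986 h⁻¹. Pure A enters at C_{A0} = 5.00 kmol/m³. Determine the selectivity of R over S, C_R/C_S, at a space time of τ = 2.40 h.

The intermediate concentration in a first-order A→B→C sequence is C_R = k₁C_{A0}(e^(−k₁τ) − e^(−k₂τ))/(k₂−k₁).
e^(−k₁τ) = e^(−0.414×2.40) = e^(−0.9936) = 0.3702; e^(−k₂τ) = e^(−0.2366) = 0.7893.
C_R = 0.414×5.00/(0.0986−0.414) × (0.3702−0.7893) = (-6.563)×(-0.4190) = 2.750 kmol/m³.
C_A = C_{A0}e^(−k₁τ) = 1.851 kmol/m³, so C_S = C_{A0}−C_A−C_R = 0.3986 kmol/m³; C_R/C_S = 6.90.

6.90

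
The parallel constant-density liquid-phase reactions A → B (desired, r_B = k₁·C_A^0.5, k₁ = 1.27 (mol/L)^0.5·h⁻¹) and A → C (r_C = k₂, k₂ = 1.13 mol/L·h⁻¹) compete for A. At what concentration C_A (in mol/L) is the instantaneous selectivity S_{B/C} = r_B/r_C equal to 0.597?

S_{B/C} = (k₁/k₂)·C_A^0.5 ⇒ C_A = (S·k₂/k₁)^(2).
= (0.597×1.13/1.27)^(2) = (0.5312)^(2) = 0.282 mol/L.

0.282 mol/L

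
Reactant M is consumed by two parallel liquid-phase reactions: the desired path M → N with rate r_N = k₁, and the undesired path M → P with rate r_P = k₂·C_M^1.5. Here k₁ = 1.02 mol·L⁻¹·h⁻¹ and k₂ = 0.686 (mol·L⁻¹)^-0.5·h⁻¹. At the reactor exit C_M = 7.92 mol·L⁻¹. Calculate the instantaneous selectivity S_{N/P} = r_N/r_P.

S_{N/P} = r_N/r_P = (k₁)/(k₂·C_M^1.5) = (k₁/k₂)·C_M^-1.5.
= (1.02) / (0.686×7.920^1.5) = 1.020/15.29 = 0.0667.
The undesired path is higher order in M, so low C_M (CSTR or dilute feed) favours N.

0.0667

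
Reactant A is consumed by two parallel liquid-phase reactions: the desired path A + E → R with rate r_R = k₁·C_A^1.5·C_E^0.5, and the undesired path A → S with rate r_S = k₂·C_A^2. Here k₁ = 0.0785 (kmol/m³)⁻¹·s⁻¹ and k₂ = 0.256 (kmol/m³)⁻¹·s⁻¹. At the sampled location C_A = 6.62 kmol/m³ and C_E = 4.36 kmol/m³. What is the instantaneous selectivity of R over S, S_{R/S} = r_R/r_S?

S_{R/S} = r_R/r_S = (k₁·C_A^1.5·C_E^0.5)/(k₂·C_A^2) = (k₁/k₂)·C_A^-0.5·C_E^0.5.
= (0.0785×6.620^1.5×4.360^0.5) / (0.256×6.620^2) = 2.792/11.22 = 0.249.
The undesired path is higher order in A, so low C_A (CSTR or dilute feed) favours R.

0.249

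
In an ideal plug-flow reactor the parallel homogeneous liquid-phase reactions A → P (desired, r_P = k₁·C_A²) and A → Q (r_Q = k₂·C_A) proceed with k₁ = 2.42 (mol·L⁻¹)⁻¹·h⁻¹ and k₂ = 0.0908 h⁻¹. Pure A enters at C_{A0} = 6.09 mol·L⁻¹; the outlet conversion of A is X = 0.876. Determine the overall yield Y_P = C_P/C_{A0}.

0.863

C_A = C_{A0}(1−X) = 0.7552 mol·L⁻¹.
Along a PFR/batch, dC_Q/dC_A = −r_Q/(r_P+r_Q) = −k₂/(k₂+k₁·C_A).
Integrating from C_{A0} to C_A: C_Q = (0.0908/2.42)·ln[(0.0908+2.42·6.09)/(0.0908+2.42·0.755)] = 0.03752·ln(14.83/1.918) = 0.07673 mol·L⁻¹.
Then C_P = (C_{A0}−C_A) − C_Q = 5.335 − 0.07673 = 5.258 mol·L⁻¹.
Y_P = C_P/C_{A0} = 5.258/6.09 = 0.863.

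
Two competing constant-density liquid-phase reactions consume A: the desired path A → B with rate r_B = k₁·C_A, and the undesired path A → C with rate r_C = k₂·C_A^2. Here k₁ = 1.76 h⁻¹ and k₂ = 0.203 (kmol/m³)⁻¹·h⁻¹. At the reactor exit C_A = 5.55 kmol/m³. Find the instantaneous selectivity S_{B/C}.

1.56

S_{B/C} = r_B/r_C = (k₁·C_A)/(k₂·C_A^2) = (k₁/k₂)·C_A⁻¹.
= (1.76×5.550) / (0.203×5.550^2) = 9.768/6.253 = 1.56.
The undesired path is higher order in A, so low C_A (CSTR or dilute feed) favours B.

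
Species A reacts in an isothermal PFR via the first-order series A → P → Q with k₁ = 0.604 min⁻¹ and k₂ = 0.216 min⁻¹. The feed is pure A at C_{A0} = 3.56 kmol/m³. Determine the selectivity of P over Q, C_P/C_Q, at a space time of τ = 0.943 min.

8.62

For first-order series with pure A initially, C_P(τ) = k₁C_{A0}/(k₂−k₁)·(e^(−k₁τ) − e^(−k₂τ)).
e^(−k₁τ) = e^(−0.604×0.943) = e^(−0.5696) = 0.5658; e^(−k₂τ) = e^(−0.2037) = 0.8157.
C_P = 0.604×3.56/(0.216−0.604) × (0.5658−0.8157) = (-5.542)×(-0.2499) = 1.385 kmol/m³.
C_A = C_{A0}e^(−k₁τ) = 2.014 kmol/m³, so C_Q = C_{A0}−C_A−C_P = 0.1607 kmol/m³; C_P/C_Q = 8.62.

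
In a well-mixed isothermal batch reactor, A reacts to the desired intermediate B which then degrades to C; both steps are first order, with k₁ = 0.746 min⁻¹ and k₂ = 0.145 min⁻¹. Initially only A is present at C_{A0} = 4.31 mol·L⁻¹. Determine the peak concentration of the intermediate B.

2.90 mol·L⁻¹

At the optimum, C_{B,max}/C_{A0} = (k₁/k₂)^[k₂/(k₂−k₁)].
= (0.746/0.145)^(0.145/(0.145−0.746)) = (5.145)^(-0.2413) = 0.6736.
C_{B,max} = 0.6736×4.31 = 2.90 mol·L⁻¹.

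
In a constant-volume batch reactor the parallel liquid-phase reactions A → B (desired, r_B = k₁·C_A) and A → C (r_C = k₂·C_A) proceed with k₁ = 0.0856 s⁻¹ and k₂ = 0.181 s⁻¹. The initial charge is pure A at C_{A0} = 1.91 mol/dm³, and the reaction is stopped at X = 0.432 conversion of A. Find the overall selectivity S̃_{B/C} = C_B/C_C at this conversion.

C_A = C_{A0}(1−X) = 1.085 mol/dm³.
Both paths are first order in A, so the instantaneous fraction to B is constant: dC_B/d(−C_A) = k₁/(k₁+k₂) = 0.3211.
C_B = 0.3211·(C_{A0}−C_A) = 0.3211×0.8251 = 0.265 mol/dm³.
C_C = (C_{A0}−C_A)−C_B = 0.5602 mol/dm³; S̃_{B/C} = 0.2649/0.5602 = 0.473.

0.473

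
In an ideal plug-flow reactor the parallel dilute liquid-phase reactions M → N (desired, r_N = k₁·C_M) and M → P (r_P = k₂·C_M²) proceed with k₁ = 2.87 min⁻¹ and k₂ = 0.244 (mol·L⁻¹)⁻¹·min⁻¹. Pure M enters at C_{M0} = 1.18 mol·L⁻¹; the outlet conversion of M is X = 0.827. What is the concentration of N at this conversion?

0.922 mol·L⁻¹

C_M = C_{M0}(1−X) = 0.2041 mol·L⁻¹.
Along a PFR/batch, dC_N/dC_M = −r_N/(r_N+r_P) = −k₁/(k₁+k₂·C_M).
Integrating from C_{M0} to C_M: C_N = (2.87/0.244)·ln[(2.87+0.244·1.18)/(2.87+0.244·0.204)] = 11.76·ln(3.158/2.920) = 0.9221 mol·L⁻¹.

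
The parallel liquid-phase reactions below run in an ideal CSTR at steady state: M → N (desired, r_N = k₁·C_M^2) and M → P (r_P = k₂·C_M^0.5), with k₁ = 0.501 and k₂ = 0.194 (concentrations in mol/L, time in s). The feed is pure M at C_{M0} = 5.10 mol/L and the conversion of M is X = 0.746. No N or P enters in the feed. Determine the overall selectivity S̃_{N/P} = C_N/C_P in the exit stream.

3.81

Exit C_M = C_{M0}(1−X) = 5.10×0.254 = 1.295 mol/L.
Rates in a CSTR are evaluated at the outlet concentration: r_N = 0.501×1.295^2 = 0.8407, r_P = 0.194×1.295^0.5 = 0.2208.
Overall selectivity = C_N/C_P = r_Nτ/(r_Pτ) = r_N/r_P = 3.81.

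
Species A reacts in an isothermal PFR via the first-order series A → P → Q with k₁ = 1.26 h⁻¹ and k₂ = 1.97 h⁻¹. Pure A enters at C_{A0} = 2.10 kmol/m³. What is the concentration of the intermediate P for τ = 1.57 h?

The intermediate concentration in a first-order A→B→C sequence is C_P = k₁C_{A0}(e^(−k₁τ) − e^(−k₂τ))/(k₂−k₁).
e^(−k₁τ) = e^(−1.26×1.57) = e^(−1.978) = 0.1383; e^(−k₂τ) = e^(−3.093) = 0.04537.
C_P = 1.26×2.10/(1.97−1.26) × (0.1383−0.04537) = 3.727×0.09295 = 0.3464 kmol/m³.

0.346 kmol/m³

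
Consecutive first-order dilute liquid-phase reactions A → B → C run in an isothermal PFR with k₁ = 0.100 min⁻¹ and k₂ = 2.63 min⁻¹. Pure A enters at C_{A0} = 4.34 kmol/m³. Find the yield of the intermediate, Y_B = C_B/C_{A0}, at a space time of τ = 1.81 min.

For first-order series with pure A initially, C_B(τ) = k₁C_{A0}/(k₂−k₁)·(e^(−k₁τ) − e^(−k₂τ)).
e^(−k₁τ) = e^(−0.100×1.81) = e^(−0.1810) = 0.8344; e^(−k₂τ) = e^(−4.760) = 0.008563.
C_B = 0.100×4.34/(2.63−0.100) × (0.8344−0.008563) = 0.1715×0.8259 = 0.1417 kmol/m³.
Y_B = C_B/C_{A0} = 0.1417/4.34 = 0.0326.

0.0326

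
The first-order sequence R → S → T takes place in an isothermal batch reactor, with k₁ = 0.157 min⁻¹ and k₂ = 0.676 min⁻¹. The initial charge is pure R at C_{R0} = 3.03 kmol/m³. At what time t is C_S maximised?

For first-order series the maximum of C_S occurs at t_opt = ln(k₂/k₁)/(k₂−k₁).
= ln(0.676/0.157)/(0.676−0.157) = ln(4.306)/0.5190 = 1.460/0.5190 = 2.81 min.

2.81 min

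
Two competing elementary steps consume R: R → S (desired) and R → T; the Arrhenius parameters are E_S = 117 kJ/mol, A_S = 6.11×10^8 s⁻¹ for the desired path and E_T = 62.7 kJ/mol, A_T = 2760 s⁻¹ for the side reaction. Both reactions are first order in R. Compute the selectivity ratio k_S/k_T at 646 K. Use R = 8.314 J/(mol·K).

9.00

k_S/k_T = (A_S/A_T)·exp[−(E_S−E_T)/(RT)] = (A_S/A_T)·exp[(E_T−E_S)/(RT)].
(E_T−E_S)/(RT) = (62.7−117)×10³/(8.314×646) = -54300/5371 = -10.11.
k_S/k_T = (6.11×10^8/2760)·exp(-10.11) = 2.214×10^5 × 4.066×10^-5 = 9.00.
Since E_S > E_T, raising the temperature improves selectivity toward S.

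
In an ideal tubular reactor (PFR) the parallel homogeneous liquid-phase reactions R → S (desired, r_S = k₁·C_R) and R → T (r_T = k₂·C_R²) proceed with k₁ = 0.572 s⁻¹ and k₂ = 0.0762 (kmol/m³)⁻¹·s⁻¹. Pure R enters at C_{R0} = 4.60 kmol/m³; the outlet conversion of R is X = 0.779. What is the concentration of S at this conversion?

C_R = C_{R0}(1−X) = 1.017 kmol/m³.
Along a PFR/batch, dC_S/dC_R = −r_S/(r_S+r_T) = −k₁/(k₁+k₂·C_R).
Integrating from C_{R0} to C_R: C_S = (0.572/0.0762)·ln[(0.572+0.0762·4.60)/(0.572+0.0762·1.02)] = 7.507·ln(0.9225/0.6495) = 2.635 kmol/m³.

2.63 kmol/m³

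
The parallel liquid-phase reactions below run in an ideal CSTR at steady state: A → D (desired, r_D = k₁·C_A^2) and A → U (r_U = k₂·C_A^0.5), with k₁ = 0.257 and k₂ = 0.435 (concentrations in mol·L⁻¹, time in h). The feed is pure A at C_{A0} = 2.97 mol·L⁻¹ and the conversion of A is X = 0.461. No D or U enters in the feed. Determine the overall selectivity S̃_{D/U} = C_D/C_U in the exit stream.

Exit C_A = C_{A0}(1−X) = 2.97×0.539 = 1.601 mol·L⁻¹.
Rates in a CSTR are evaluated at the outlet concentration: r_D = 0.257×1.601^2 = 0.6586, r_U = 0.435×1.601^0.5 = 0.5504.
Overall selectivity = C_D/C_U = r_Dτ/(r_Uτ) = r_D/r_U = 1.20.

1.20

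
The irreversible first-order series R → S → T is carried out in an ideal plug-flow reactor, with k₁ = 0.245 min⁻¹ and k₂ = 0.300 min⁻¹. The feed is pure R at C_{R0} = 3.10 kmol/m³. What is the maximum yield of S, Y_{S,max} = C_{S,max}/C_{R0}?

0.331

For a first-order series the maximum intermediate yield is C_{S,max}/C_{R0} = (k₁/k₂)^[k₂/(k₂−k₁)].
= (0.245/0.300)^(0.300/(0.300−0.245)) = (0.8167)^(5.455) = 0.3313.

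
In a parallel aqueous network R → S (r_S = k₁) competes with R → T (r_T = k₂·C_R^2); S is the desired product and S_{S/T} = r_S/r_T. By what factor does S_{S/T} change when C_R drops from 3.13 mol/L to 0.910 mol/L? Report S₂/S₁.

11.8

S_{S/T} = (k₁/k₂)·C_R^-2, so S₂/S₁ = (C_{R,2}/C_{R,1})^-2.
= (0.910/3.13)^(-2) = (0.2907)^(-2) = 11.8.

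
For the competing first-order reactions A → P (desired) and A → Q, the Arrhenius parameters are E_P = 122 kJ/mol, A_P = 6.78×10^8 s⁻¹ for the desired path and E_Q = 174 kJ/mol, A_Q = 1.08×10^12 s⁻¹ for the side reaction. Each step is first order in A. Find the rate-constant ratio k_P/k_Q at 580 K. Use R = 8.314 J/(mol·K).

30.3

k_P/k_Q = (A_P/A_Q)·exp[−(E_P−E_Q)/(RT)] = (A_P/A_Q)·exp[(E_Q−E_P)/(RT)].
(E_Q−E_P)/(RT) = (174−122)×10³/(8.314×580) = 52000/4822 = 10.78.
k_P/k_Q = (6.78×10^8/1.08×10^12)·exp(10.78) = 6.278×10^-4 × 48225 = 30.3.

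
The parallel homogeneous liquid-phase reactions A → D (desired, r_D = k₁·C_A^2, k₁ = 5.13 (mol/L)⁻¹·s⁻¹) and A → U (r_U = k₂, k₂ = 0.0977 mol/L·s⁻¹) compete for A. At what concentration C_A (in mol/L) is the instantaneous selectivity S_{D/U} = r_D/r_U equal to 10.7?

0.451 mol/L

S_{D/U} = (k₁/k₂)·C_A^2 ⇒ C_A = (S·k₂/k₁)^(0.5).
= (10.7×0.0977/5.13)^(0.5) = (0.2038)^(0.5) = 0.451 mol/L.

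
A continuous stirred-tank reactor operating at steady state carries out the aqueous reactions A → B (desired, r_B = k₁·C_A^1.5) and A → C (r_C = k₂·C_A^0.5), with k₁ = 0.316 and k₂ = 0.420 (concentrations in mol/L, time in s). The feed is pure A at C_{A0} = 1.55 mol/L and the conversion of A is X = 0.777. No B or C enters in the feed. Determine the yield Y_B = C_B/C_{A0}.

0.160

Exit C_A = C_{A0}(1−X) = 1.55×0.223 = 0.3456 mol/L.
In a CSTR the entire volume is at exit conditions, so r_B = 0.316×0.3456^1.5 = 0.06422 and r_C = 0.420×0.3456^0.5 = 0.2469.
Fraction of consumed A going to B: r_B/(r_B+r_C) = 0.2064.
C_B = 0.2064·C_{A0}·X = 0.2064×1.55×0.777 = 0.249 mol/L; Y_B = C_B/C_{A0} = 0.160.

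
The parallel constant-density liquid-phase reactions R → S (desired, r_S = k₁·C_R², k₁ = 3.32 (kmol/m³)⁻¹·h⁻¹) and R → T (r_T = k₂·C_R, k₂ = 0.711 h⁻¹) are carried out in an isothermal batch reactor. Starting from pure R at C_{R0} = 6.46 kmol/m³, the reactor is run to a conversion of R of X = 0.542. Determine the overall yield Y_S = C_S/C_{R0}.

0.517

C_R = C_{R0}(1−X) = 2.959 kmol/m³.
Along a PFR/batch, dC_T/dC_R = −r_T/(r_S+r_T) = −k₂/(k₂+k₁·C_R).
Integrating from C_{R0} to C_R: C_T = (0.711/3.32)·ln[(0.711+3.32·6.46)/(0.711+3.32·2.96)] = 0.2142·ln(22.16/10.53) = 0.1593 kmol/m³.
Then C_S = (C_{R0}−C_R) − C_T = 3.501 − 0.1593 = 3.342 kmol/m³.
Y_S = C_S/C_{R0} = 3.342/6.46 = 0.517.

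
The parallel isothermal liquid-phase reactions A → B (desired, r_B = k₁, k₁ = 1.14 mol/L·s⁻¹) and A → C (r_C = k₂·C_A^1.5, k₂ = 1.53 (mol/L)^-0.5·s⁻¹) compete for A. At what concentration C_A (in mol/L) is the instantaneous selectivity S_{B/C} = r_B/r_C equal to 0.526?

S_{B/C} = (k₁/k₂)·C_A^-1.5 ⇒ C_A = (S·k₂/k₁)^(1/(-1.5)).
= (0.526×1.53/1.14)^(-0.6667) = (0.7059)^(-0.6667) = 1.26 mol/L.

1.26 mol/L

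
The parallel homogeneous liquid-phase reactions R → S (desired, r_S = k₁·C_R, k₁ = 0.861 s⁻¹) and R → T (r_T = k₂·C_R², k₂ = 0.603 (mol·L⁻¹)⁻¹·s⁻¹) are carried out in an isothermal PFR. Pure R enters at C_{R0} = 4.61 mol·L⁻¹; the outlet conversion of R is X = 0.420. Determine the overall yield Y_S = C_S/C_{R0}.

0.120

C_R = C_{R0}(1−X) = 2.674 mol·L⁻¹.
Along a PFR/batch, dC_S/dC_R = −r_S/(r_S+r_T) = −k₁/(k₁+k₂·C_R).
Integrating from C_{R0} to C_R: C_S = (0.861/0.603)·ln[(0.861+0.603·4.61)/(0.861+0.603·2.67)] = 1.428·ln(3.641/2.473) = 0.5521 mol·L⁻¹.
Y_S = C_S/C_{R0} = 0.5521/4.61 = 0.120.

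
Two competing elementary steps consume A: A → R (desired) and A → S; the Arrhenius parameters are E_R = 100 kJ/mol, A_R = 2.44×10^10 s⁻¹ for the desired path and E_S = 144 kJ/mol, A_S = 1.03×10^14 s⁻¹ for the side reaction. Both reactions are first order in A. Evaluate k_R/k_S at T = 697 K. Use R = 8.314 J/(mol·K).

With equal orders, S_{R/S} = k_R/k_S = (A_R/A_S)·exp[(E_S−E_R)/(RT)].
(E_S−E_R)/(RT) = (144−100)×10³/(8.314×697) = 44000/5795 = 7.593.
k_R/k_S = (2.44×10^10/1.03×10^14)·exp(7.593) = 2.369×10^-4 × 1984 = 0.470.

0.470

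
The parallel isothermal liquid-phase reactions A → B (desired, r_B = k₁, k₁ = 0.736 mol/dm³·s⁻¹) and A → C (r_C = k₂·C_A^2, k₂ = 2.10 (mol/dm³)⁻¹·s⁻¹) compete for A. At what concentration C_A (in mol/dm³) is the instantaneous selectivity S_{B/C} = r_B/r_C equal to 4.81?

0.270 mol/dm³

S_{B/C} = (k₁/k₂)·C_A^-2 ⇒ C_A = (S·k₂/k₁)^(-0.5).
= (4.81×2.10/0.736)^(-0.5) = (13.72)^(-0.5) = 0.270 mol/dm³.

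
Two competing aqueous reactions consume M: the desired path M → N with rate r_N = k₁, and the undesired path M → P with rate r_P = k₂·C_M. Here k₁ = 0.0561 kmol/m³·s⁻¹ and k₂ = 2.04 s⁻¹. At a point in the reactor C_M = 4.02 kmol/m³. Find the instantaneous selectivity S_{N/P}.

S_{N/P} = r_N/r_P = (k₁)/(k₂·C_M) = (k₁/k₂)·C_M⁻¹.
= (0.0561) / (2.04×4.020) = 0.05610/8.201 = 0.00684.

0.00684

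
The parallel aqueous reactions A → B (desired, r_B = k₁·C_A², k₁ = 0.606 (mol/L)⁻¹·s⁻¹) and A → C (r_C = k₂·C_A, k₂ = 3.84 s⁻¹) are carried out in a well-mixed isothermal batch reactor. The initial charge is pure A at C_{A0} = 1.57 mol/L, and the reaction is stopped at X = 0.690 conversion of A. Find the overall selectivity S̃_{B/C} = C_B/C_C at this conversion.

0.160

C_A = C_{A0}(1−X) = 0.4867 mol/L.
Along a PFR/batch, dC_C/dC_A = −r_C/(r_B+r_C) = −k₂/(k₂+k₁·C_A).
Integrating from C_{A0} to C_A: C_C = (3.84/0.606)·ln[(3.84+0.606·1.57)/(3.84+0.606·0.487)] = 6.337·ln(4.791/4.135) = 0.9337 mol/L.
Then C_B = (C_{A0}−C_A) − C_C = 1.083 − 0.9337 = 0.1496 mol/L.
S̃_{B/C} = C_B/C_C = 0.1496/0.9337 = 0.160.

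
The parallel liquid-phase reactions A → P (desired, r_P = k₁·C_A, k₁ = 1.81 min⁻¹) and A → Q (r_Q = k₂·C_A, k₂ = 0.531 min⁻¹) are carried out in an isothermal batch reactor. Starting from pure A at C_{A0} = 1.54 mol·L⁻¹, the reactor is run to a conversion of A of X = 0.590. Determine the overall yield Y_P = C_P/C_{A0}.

0.456

C_A = C_{A0}(1−X) = 0.6314 mol·L⁻¹.
Both paths are first order in A, so the instantaneous fraction to P is constant: dC_P/d(−C_A) = k₁/(k₁+k₂) = 0.7732.
C_P = 0.7732·(C_{A0}−C_A) = 0.7732×0.9086 = 0.703 mol·L⁻¹.
Y_P = C_P/C_{A0} = 0.7025/1.54 = 0.456.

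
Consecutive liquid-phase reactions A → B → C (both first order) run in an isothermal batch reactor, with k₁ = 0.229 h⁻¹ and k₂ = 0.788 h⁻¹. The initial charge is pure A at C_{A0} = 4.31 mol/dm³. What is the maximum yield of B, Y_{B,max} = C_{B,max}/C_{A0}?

At the optimum, C_{B,max}/C_{A0} = (k₁/k₂)^[k₂/(k₂−k₁)].
= (0.229/0.788)^(0.788/(0.788−0.229)) = (0.2906)^(1.410) = 0.1752.

0.175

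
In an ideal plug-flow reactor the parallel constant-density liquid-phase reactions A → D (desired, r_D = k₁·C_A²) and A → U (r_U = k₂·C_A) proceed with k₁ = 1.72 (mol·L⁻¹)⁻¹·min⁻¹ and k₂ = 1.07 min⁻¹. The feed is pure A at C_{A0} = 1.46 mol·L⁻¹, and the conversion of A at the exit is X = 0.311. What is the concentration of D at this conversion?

0.301 mol·L⁻¹

C_A = C_{A0}(1−X) = 1.006 mol·L⁻¹.
Along a PFR/batch, dC_U/dC_A = −r_U/(r_D+r_U) = −k₂/(k₂+k₁·C_A).
Integrating from C_{A0} to C_A: C_U = (1.07/1.72)·ln[(1.07+1.72·1.46)/(1.07+1.72·1.01)] = 0.6221·ln(3.581/2.800) = 0.1530 mol·L⁻¹.
Then C_D = (C_{A0}−C_A) − C_U = 0.4541 − 0.1530 = 0.3010 mol·L⁻¹.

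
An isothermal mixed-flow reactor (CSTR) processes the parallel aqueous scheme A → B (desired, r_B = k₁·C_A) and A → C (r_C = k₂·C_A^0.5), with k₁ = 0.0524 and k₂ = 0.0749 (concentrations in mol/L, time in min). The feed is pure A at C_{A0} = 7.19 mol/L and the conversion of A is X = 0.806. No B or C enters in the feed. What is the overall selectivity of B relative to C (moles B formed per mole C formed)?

Exit C_A = C_{A0}(1−X) = 7.19×0.194 = 1.395 mol/L.
Rates in a CSTR are evaluated at the outlet concentration: r_B = 0.0524×1.395 = 0.07309, r_C = 0.0749×1.395^0.5 = 0.08846.
Overall selectivity = C_B/C_C = r_Bτ/(r_Cτ) = r_B/r_C = 0.826.

0.826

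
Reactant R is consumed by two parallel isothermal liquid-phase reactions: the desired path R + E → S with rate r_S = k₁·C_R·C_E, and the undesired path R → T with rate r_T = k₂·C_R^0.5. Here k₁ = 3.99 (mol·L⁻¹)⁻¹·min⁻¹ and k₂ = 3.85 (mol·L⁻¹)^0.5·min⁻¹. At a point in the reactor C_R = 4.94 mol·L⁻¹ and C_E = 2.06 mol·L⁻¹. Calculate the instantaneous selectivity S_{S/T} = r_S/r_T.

S_{S/T} = r_S/r_T = (k₁·C_R·C_E)/(k₂·C_R^0.5) = (k₁/k₂)·C_R^0.5·C_E.
= (3.99×4.940×2.060) / (3.85×4.940^0.5) = 40.60/8.557 = 4.75.
Since the desired path is higher order in R, keeping C_R high (PFR or concentrated feed) favours S.

4.75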